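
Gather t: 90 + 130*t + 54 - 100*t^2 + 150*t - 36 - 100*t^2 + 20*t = -200*t^2 + 300*t + 108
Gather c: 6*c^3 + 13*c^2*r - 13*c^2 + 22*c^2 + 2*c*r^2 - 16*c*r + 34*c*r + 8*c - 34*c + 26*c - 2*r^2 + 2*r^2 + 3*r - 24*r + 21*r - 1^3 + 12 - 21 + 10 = 6*c^3 + c^2*(13*r + 9) + c*(2*r^2 + 18*r)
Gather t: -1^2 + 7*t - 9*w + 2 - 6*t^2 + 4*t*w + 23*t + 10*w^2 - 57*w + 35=-6*t^2 + t*(4*w + 30) + 10*w^2 - 66*w + 36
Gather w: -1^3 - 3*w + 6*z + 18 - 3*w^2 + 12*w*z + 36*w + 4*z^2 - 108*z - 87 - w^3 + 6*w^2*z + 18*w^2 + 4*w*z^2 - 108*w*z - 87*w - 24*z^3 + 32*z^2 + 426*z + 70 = -w^3 + w^2*(6*z + 15) + w*(4*z^2 - 96*z - 54) - 24*z^3 + 36*z^2 + 324*z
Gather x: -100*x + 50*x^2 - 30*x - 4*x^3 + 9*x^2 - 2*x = -4*x^3 + 59*x^2 - 132*x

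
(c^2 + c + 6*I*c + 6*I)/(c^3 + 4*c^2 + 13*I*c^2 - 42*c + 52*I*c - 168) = (c + 1)/(c^2 + c*(4 + 7*I) + 28*I)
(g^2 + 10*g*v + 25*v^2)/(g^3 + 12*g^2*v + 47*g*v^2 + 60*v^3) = (g + 5*v)/(g^2 + 7*g*v + 12*v^2)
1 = 1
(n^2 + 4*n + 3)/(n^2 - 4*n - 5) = (n + 3)/(n - 5)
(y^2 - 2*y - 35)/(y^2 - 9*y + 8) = (y^2 - 2*y - 35)/(y^2 - 9*y + 8)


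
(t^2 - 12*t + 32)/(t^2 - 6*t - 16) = (t - 4)/(t + 2)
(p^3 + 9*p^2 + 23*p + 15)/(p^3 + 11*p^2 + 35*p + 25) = (p + 3)/(p + 5)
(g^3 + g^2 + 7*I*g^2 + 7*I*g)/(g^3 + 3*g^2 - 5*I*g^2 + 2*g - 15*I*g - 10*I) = g*(g + 7*I)/(g^2 + g*(2 - 5*I) - 10*I)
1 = 1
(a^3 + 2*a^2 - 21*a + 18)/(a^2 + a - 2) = (a^2 + 3*a - 18)/(a + 2)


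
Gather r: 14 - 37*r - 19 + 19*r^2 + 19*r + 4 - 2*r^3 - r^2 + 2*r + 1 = -2*r^3 + 18*r^2 - 16*r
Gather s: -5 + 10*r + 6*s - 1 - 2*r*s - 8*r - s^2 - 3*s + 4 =2*r - s^2 + s*(3 - 2*r) - 2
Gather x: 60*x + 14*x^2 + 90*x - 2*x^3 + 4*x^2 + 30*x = -2*x^3 + 18*x^2 + 180*x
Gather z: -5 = -5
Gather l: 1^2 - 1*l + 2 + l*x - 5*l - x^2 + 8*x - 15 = l*(x - 6) - x^2 + 8*x - 12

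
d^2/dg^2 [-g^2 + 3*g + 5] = -2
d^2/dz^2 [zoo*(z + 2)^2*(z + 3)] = zoo*(z + 1)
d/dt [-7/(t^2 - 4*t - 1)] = 14*(t - 2)/(-t^2 + 4*t + 1)^2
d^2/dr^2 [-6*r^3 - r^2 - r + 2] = -36*r - 2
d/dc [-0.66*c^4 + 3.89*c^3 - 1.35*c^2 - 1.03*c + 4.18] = -2.64*c^3 + 11.67*c^2 - 2.7*c - 1.03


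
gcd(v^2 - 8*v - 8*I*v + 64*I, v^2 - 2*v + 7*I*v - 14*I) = 1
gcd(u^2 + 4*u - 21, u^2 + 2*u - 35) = u + 7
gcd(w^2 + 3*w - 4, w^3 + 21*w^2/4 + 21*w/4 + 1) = w + 4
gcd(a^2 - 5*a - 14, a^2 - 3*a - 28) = a - 7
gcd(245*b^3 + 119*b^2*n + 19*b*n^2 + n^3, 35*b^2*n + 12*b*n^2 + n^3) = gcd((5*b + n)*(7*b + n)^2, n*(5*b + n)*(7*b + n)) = 35*b^2 + 12*b*n + n^2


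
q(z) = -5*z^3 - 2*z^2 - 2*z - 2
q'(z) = -15*z^2 - 4*z - 2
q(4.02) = -367.18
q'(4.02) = -260.49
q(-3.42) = 181.46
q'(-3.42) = -163.77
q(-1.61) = 16.90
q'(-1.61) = -34.44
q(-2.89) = 107.76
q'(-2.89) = -115.72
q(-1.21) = 6.35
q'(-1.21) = -19.12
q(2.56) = -104.11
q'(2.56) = -110.54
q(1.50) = -26.38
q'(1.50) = -41.75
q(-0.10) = -1.82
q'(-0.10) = -1.75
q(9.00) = -3827.00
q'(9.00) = -1253.00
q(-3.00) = 121.00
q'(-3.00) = -125.00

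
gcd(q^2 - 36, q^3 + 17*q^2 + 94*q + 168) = q + 6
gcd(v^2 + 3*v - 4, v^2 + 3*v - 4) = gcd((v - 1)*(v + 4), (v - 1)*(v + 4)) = v^2 + 3*v - 4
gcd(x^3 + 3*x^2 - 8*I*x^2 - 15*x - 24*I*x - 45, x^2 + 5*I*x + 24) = x - 3*I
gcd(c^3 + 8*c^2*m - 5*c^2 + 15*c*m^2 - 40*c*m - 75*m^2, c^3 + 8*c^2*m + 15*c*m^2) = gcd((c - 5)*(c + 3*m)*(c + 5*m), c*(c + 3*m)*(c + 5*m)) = c^2 + 8*c*m + 15*m^2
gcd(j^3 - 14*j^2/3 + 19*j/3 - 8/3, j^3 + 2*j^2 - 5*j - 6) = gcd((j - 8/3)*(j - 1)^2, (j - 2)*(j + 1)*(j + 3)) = 1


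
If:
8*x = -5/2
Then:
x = -5/16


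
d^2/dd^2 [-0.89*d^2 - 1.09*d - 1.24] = -1.78000000000000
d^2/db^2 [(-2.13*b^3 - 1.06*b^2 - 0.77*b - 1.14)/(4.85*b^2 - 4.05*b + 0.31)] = (-5.6843418860808e-14*b^5 - 141.33649*b^3 - 135.28635*b^2 + 140.072712*b - 36.106922)/(114.084125*b^6 - 285.798375*b^5 + 260.5323*b^4 - 102.965175*b^3 + 16.65258*b^2 - 1.167615*b + 0.029791)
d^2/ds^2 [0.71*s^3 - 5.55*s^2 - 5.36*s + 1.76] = 4.26*s - 11.1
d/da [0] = 0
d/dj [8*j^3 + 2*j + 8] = 24*j^2 + 2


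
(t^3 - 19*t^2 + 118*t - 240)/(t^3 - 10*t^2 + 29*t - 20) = (t^2 - 14*t + 48)/(t^2 - 5*t + 4)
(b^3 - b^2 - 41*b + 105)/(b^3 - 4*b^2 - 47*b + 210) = (b - 3)/(b - 6)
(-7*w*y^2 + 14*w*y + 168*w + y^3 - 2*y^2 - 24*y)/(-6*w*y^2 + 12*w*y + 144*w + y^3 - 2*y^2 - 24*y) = (-7*w + y)/(-6*w + y)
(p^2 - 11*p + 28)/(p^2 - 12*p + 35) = (p - 4)/(p - 5)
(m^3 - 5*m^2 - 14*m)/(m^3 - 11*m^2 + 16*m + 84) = m/(m - 6)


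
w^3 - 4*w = w*(w - 2)*(w + 2)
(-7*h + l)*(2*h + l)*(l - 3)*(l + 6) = -14*h^2*l^2 - 42*h^2*l + 252*h^2 - 5*h*l^3 - 15*h*l^2 + 90*h*l + l^4 + 3*l^3 - 18*l^2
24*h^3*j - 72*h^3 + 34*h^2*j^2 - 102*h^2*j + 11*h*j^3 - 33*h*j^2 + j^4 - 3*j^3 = (h + j)*(4*h + j)*(6*h + j)*(j - 3)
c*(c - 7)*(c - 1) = c^3 - 8*c^2 + 7*c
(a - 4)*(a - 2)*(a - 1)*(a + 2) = a^4 - 5*a^3 + 20*a - 16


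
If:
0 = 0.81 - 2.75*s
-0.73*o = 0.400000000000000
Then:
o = -0.55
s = 0.29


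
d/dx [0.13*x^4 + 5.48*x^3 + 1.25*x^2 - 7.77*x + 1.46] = 0.52*x^3 + 16.44*x^2 + 2.5*x - 7.77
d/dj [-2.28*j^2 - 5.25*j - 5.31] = -4.56*j - 5.25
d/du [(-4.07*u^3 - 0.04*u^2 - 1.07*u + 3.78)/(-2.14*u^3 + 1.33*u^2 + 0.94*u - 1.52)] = (3.5527136788005e-15*u^5 - 5.4987*u^4 - 12.2312*u^3 + 44.2123*u^2 - 9.9332*u - 1.9268)/(4.5796*u^6 - 5.6924*u^5 - 2.2543*u^4 + 9.006*u^3 - 3.1596*u^2 - 2.8576*u + 2.3104)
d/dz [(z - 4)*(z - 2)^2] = (z - 2)*(3*z - 10)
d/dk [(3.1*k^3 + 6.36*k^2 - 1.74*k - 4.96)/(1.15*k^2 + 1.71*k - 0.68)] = (3.565*k^4 + 10.602*k^3 + 6.5526*k^2 + 2.7584*k + 9.6648)/(1.3225*k^4 + 3.933*k^3 + 1.3601*k^2 - 2.3256*k + 0.4624)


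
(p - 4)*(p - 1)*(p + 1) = p^3 - 4*p^2 - p + 4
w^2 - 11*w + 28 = (w - 7)*(w - 4)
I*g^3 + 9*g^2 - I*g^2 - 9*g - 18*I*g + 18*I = (g - 6*I)*(g - 3*I)*(I*g - I)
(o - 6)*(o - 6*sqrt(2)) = o^2 - 6*sqrt(2)*o - 6*o + 36*sqrt(2)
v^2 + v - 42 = (v - 6)*(v + 7)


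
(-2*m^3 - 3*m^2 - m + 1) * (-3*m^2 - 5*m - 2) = 6*m^5 + 19*m^4 + 22*m^3 + 8*m^2 - 3*m - 2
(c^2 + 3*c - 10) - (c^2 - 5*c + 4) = 8*c - 14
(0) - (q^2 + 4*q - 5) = -q^2 - 4*q + 5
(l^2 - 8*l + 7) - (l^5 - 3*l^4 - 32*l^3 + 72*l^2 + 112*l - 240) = -l^5 + 3*l^4 + 32*l^3 - 71*l^2 - 120*l + 247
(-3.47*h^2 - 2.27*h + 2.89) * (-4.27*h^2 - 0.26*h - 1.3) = 14.8169*h^4 + 10.5951*h^3 - 7.2391*h^2 + 2.1996*h - 3.757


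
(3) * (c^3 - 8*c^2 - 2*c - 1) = 3*c^3 - 24*c^2 - 6*c - 3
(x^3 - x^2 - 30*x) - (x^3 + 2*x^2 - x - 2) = -3*x^2 - 29*x + 2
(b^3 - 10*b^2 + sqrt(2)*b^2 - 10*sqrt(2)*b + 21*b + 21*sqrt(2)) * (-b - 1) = -b^4 - sqrt(2)*b^3 + 9*b^3 - 11*b^2 + 9*sqrt(2)*b^2 - 21*b - 11*sqrt(2)*b - 21*sqrt(2)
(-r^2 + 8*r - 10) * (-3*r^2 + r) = 3*r^4 - 25*r^3 + 38*r^2 - 10*r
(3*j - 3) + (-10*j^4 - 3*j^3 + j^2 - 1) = -10*j^4 - 3*j^3 + j^2 + 3*j - 4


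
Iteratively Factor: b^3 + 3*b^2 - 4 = (b + 2)*(b^2 + b - 2) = (b - 1)*(b + 2)*(b + 2)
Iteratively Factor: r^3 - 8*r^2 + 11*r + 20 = (r - 4)*(r^2 - 4*r - 5) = (r - 4)*(r + 1)*(r - 5)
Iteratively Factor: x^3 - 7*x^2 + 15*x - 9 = (x - 3)*(x^2 - 4*x + 3) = (x - 3)*(x - 1)*(x - 3)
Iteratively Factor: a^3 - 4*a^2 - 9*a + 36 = (a - 4)*(a^2 - 9) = (a - 4)*(a + 3)*(a - 3)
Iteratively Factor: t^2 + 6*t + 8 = (t + 2)*(t + 4)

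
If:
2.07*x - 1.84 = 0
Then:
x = 0.89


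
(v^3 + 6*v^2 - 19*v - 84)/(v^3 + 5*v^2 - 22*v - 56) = (v + 3)/(v + 2)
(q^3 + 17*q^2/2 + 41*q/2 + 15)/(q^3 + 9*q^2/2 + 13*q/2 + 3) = (q + 5)/(q + 1)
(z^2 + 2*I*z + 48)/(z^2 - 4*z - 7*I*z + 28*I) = (z^2 + 2*I*z + 48)/(z^2 - 4*z - 7*I*z + 28*I)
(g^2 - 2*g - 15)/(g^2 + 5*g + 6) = (g - 5)/(g + 2)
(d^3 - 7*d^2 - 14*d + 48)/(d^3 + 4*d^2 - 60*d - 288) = (d^2 + d - 6)/(d^2 + 12*d + 36)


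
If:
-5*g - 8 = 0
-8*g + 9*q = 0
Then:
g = -8/5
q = -64/45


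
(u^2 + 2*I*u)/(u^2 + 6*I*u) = (u + 2*I)/(u + 6*I)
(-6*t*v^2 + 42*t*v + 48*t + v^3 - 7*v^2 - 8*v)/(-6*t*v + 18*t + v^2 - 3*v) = (v^2 - 7*v - 8)/(v - 3)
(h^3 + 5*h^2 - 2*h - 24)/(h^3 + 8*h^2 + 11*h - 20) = (h^2 + h - 6)/(h^2 + 4*h - 5)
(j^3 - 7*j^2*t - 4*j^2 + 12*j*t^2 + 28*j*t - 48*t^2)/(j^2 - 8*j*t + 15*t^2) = (-j^2 + 4*j*t + 4*j - 16*t)/(-j + 5*t)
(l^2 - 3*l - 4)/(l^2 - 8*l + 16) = (l + 1)/(l - 4)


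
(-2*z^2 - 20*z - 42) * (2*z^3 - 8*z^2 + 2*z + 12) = -4*z^5 - 24*z^4 + 72*z^3 + 272*z^2 - 324*z - 504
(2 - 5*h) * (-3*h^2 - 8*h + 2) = 15*h^3 + 34*h^2 - 26*h + 4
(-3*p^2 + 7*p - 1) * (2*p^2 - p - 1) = -6*p^4 + 17*p^3 - 6*p^2 - 6*p + 1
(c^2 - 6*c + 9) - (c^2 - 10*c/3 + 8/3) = 19/3 - 8*c/3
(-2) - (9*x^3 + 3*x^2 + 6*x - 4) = -9*x^3 - 3*x^2 - 6*x + 2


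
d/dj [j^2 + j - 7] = 2*j + 1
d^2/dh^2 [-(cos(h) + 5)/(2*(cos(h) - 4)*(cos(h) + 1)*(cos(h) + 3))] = (146*(1 - cos(h)^2)^2 - 60*sin(h)^6 + 4*cos(h)^7 - 15*cos(h)^6 + 46*cos(h)^5 + 514*cos(h)^3 + 1047*cos(h)^2 - 996*cos(h) - 1464)/(2*(cos(h) - 4)^3*(cos(h) + 1)^3*(cos(h) + 3)^3)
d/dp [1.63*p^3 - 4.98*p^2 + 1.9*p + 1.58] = 4.89*p^2 - 9.96*p + 1.9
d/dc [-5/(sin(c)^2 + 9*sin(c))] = 5*(2*sin(c) + 9)*cos(c)/((sin(c) + 9)^2*sin(c)^2)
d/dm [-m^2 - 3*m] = -2*m - 3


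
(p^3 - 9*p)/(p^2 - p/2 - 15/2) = 2*p*(p + 3)/(2*p + 5)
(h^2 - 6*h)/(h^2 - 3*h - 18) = h/(h + 3)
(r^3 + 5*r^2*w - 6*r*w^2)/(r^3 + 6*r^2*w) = (r - w)/r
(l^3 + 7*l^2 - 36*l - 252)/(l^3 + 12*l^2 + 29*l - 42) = (l - 6)/(l - 1)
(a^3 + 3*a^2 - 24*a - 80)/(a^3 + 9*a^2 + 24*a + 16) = (a - 5)/(a + 1)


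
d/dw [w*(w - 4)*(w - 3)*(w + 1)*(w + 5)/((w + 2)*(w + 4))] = (3*w^6 + 22*w^5 - 3*w^4 - 332*w^3 - 438*w^2 + 592*w + 480)/(w^4 + 12*w^3 + 52*w^2 + 96*w + 64)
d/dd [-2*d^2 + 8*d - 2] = 8 - 4*d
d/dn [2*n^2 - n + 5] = 4*n - 1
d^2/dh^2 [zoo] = 0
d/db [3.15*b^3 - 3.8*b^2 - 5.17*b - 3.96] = 9.45*b^2 - 7.6*b - 5.17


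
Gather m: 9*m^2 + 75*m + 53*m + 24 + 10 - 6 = 9*m^2 + 128*m + 28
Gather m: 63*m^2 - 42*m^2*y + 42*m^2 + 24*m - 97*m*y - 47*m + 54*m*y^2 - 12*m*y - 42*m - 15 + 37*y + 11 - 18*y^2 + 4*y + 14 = m^2*(105 - 42*y) + m*(54*y^2 - 109*y - 65) - 18*y^2 + 41*y + 10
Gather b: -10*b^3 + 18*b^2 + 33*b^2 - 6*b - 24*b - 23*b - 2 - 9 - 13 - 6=-10*b^3 + 51*b^2 - 53*b - 30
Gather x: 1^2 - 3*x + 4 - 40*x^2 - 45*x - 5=-40*x^2 - 48*x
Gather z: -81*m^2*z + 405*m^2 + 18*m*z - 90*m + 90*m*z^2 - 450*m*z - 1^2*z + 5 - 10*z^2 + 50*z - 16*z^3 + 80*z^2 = 405*m^2 - 90*m - 16*z^3 + z^2*(90*m + 70) + z*(-81*m^2 - 432*m + 49) + 5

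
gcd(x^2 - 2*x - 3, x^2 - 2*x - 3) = x^2 - 2*x - 3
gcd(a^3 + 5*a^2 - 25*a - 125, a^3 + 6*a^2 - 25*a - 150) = a^2 - 25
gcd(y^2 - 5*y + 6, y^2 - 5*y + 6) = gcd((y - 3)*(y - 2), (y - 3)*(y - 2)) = y^2 - 5*y + 6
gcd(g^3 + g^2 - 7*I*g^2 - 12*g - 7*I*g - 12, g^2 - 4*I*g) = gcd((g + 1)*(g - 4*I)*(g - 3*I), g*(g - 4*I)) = g - 4*I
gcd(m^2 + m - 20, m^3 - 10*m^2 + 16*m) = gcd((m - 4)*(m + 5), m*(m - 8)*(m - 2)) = 1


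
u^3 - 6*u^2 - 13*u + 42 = (u - 7)*(u - 2)*(u + 3)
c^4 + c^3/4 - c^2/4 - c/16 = c*(c - 1/2)*(c + 1/4)*(c + 1/2)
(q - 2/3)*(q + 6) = q^2 + 16*q/3 - 4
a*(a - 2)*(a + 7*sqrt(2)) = a^3 - 2*a^2 + 7*sqrt(2)*a^2 - 14*sqrt(2)*a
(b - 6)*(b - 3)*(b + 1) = b^3 - 8*b^2 + 9*b + 18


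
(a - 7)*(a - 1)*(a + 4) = a^3 - 4*a^2 - 25*a + 28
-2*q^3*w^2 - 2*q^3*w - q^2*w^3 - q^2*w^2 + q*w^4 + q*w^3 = w*(-2*q + w)*(q + w)*(q*w + q)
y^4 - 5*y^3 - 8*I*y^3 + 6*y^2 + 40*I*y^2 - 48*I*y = y*(y - 3)*(y - 2)*(y - 8*I)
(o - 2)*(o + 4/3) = o^2 - 2*o/3 - 8/3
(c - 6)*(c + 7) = c^2 + c - 42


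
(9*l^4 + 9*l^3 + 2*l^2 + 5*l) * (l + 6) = 9*l^5 + 63*l^4 + 56*l^3 + 17*l^2 + 30*l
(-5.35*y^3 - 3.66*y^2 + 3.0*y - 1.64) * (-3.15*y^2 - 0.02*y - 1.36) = 16.8525*y^5 + 11.636*y^4 - 2.1008*y^3 + 10.0836*y^2 - 4.0472*y + 2.2304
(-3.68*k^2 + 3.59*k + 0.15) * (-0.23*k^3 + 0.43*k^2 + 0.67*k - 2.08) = 0.8464*k^5 - 2.4081*k^4 - 0.9564*k^3 + 10.1242*k^2 - 7.3667*k - 0.312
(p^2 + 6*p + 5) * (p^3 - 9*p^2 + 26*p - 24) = p^5 - 3*p^4 - 23*p^3 + 87*p^2 - 14*p - 120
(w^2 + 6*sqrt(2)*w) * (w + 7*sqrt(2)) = w^3 + 13*sqrt(2)*w^2 + 84*w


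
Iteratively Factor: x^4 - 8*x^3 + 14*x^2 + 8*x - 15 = (x - 1)*(x^3 - 7*x^2 + 7*x + 15) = (x - 5)*(x - 1)*(x^2 - 2*x - 3) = (x - 5)*(x - 1)*(x + 1)*(x - 3)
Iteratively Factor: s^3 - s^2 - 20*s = (s - 5)*(s^2 + 4*s) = s*(s - 5)*(s + 4)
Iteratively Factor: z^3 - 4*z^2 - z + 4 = (z + 1)*(z^2 - 5*z + 4) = (z - 1)*(z + 1)*(z - 4)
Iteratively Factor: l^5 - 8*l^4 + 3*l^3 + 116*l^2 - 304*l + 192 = (l - 1)*(l^4 - 7*l^3 - 4*l^2 + 112*l - 192) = (l - 3)*(l - 1)*(l^3 - 4*l^2 - 16*l + 64) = (l - 3)*(l - 1)*(l + 4)*(l^2 - 8*l + 16) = (l - 4)*(l - 3)*(l - 1)*(l + 4)*(l - 4)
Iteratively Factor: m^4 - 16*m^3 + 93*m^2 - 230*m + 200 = (m - 5)*(m^3 - 11*m^2 + 38*m - 40) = (m - 5)*(m - 2)*(m^2 - 9*m + 20) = (m - 5)^2*(m - 2)*(m - 4)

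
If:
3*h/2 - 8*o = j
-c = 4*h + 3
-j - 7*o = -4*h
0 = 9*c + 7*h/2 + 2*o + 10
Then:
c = -89/75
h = -34/75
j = -731/75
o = 17/15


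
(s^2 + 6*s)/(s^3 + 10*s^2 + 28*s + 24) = s/(s^2 + 4*s + 4)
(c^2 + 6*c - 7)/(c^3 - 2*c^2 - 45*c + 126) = (c - 1)/(c^2 - 9*c + 18)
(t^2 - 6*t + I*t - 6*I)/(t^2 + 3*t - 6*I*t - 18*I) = (t^2 + t*(-6 + I) - 6*I)/(t^2 + t*(3 - 6*I) - 18*I)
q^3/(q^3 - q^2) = q/(q - 1)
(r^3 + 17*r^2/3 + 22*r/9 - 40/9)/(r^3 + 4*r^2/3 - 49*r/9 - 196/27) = 3*(3*r^2 + 13*r - 10)/(9*r^2 - 49)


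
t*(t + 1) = t^2 + t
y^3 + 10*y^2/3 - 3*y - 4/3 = (y - 1)*(y + 1/3)*(y + 4)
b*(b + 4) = b^2 + 4*b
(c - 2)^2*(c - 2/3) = c^3 - 14*c^2/3 + 20*c/3 - 8/3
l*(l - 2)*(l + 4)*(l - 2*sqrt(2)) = l^4 - 2*sqrt(2)*l^3 + 2*l^3 - 8*l^2 - 4*sqrt(2)*l^2 + 16*sqrt(2)*l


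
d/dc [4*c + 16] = 4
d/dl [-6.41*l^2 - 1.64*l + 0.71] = -12.82*l - 1.64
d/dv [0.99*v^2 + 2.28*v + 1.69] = 1.98*v + 2.28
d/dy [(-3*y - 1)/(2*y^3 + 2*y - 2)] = (-3*y^3 - 3*y + (3*y + 1)*(3*y^2 + 1) + 3)/(2*(y^3 + y - 1)^2)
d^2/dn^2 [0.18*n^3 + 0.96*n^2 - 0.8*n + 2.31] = 1.08*n + 1.92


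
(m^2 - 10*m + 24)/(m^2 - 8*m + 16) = (m - 6)/(m - 4)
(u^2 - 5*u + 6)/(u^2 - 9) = (u - 2)/(u + 3)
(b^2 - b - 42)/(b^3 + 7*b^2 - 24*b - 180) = (b - 7)/(b^2 + b - 30)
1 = 1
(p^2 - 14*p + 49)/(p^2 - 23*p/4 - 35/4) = 4*(p - 7)/(4*p + 5)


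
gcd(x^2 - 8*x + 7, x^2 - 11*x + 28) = x - 7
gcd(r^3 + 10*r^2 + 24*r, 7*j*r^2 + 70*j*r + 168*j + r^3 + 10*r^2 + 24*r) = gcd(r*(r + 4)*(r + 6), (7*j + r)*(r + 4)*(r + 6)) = r^2 + 10*r + 24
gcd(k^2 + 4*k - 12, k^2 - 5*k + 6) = k - 2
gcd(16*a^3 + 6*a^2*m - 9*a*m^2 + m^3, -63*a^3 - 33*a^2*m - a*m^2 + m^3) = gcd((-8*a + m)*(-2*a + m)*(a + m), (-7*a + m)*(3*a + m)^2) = 1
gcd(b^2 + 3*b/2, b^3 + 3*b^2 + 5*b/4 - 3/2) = b + 3/2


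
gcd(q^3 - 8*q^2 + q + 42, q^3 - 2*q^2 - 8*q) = q + 2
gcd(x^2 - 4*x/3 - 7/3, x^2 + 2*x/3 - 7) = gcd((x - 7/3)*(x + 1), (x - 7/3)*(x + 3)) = x - 7/3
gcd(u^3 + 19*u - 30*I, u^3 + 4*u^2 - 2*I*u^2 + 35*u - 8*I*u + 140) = u + 5*I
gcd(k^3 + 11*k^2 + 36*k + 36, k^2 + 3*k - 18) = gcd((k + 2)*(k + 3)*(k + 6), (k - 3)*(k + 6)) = k + 6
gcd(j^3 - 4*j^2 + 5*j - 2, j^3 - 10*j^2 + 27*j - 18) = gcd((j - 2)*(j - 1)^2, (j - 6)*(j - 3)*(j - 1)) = j - 1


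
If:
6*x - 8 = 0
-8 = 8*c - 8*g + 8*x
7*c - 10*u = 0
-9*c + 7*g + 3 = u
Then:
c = 580/81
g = 769/81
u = 406/81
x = 4/3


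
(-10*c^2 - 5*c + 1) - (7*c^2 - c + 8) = -17*c^2 - 4*c - 7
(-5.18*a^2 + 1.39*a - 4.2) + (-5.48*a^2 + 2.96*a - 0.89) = -10.66*a^2 + 4.35*a - 5.09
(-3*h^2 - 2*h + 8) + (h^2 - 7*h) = -2*h^2 - 9*h + 8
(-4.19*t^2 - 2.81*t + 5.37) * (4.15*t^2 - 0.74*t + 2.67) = -17.3885*t^4 - 8.5609*t^3 + 13.1776*t^2 - 11.4765*t + 14.3379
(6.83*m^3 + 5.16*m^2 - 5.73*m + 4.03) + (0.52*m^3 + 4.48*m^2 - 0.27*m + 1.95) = 7.35*m^3 + 9.64*m^2 - 6.0*m + 5.98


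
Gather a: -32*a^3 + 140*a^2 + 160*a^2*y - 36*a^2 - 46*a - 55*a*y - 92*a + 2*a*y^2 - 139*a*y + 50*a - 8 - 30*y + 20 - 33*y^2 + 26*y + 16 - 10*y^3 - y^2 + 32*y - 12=-32*a^3 + a^2*(160*y + 104) + a*(2*y^2 - 194*y - 88) - 10*y^3 - 34*y^2 + 28*y + 16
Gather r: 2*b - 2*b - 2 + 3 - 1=0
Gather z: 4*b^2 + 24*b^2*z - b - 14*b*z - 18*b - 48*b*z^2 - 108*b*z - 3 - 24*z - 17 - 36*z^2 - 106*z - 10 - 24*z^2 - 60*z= 4*b^2 - 19*b + z^2*(-48*b - 60) + z*(24*b^2 - 122*b - 190) - 30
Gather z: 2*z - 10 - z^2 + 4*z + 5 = -z^2 + 6*z - 5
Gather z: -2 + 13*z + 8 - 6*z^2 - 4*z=-6*z^2 + 9*z + 6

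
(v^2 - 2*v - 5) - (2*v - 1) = v^2 - 4*v - 4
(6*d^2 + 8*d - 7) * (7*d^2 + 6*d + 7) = 42*d^4 + 92*d^3 + 41*d^2 + 14*d - 49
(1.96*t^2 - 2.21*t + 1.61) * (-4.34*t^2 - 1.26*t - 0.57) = -8.5064*t^4 + 7.1218*t^3 - 5.32*t^2 - 0.7689*t - 0.9177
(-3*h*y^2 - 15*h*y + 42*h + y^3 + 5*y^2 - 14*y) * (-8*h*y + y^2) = 24*h^2*y^3 + 120*h^2*y^2 - 336*h^2*y - 11*h*y^4 - 55*h*y^3 + 154*h*y^2 + y^5 + 5*y^4 - 14*y^3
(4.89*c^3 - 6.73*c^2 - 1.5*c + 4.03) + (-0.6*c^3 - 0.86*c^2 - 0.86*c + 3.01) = 4.29*c^3 - 7.59*c^2 - 2.36*c + 7.04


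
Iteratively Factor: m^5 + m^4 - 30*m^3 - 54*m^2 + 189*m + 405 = (m + 3)*(m^4 - 2*m^3 - 24*m^2 + 18*m + 135) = (m - 3)*(m + 3)*(m^3 + m^2 - 21*m - 45) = (m - 3)*(m + 3)^2*(m^2 - 2*m - 15) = (m - 5)*(m - 3)*(m + 3)^2*(m + 3)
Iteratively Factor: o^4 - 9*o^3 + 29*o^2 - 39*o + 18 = (o - 1)*(o^3 - 8*o^2 + 21*o - 18) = (o - 3)*(o - 1)*(o^2 - 5*o + 6) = (o - 3)*(o - 2)*(o - 1)*(o - 3)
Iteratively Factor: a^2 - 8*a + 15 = (a - 3)*(a - 5)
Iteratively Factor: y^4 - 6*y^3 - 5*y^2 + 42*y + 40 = (y - 5)*(y^3 - y^2 - 10*y - 8) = (y - 5)*(y + 1)*(y^2 - 2*y - 8) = (y - 5)*(y - 4)*(y + 1)*(y + 2)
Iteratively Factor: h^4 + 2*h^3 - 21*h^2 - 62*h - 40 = (h - 5)*(h^3 + 7*h^2 + 14*h + 8) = (h - 5)*(h + 4)*(h^2 + 3*h + 2) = (h - 5)*(h + 1)*(h + 4)*(h + 2)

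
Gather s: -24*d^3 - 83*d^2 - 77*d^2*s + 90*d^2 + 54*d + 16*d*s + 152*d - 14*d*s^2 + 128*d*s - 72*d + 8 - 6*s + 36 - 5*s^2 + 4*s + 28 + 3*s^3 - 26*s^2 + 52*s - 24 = -24*d^3 + 7*d^2 + 134*d + 3*s^3 + s^2*(-14*d - 31) + s*(-77*d^2 + 144*d + 50) + 48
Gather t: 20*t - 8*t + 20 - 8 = 12*t + 12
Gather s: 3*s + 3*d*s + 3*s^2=3*s^2 + s*(3*d + 3)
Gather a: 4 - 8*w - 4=-8*w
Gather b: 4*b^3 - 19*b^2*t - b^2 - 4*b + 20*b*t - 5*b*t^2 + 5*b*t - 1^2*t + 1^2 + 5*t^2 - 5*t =4*b^3 + b^2*(-19*t - 1) + b*(-5*t^2 + 25*t - 4) + 5*t^2 - 6*t + 1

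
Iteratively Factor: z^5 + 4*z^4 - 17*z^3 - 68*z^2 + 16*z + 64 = (z + 4)*(z^4 - 17*z^2 + 16) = (z + 1)*(z + 4)*(z^3 - z^2 - 16*z + 16) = (z - 1)*(z + 1)*(z + 4)*(z^2 - 16) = (z - 1)*(z + 1)*(z + 4)^2*(z - 4)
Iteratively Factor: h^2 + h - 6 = (h + 3)*(h - 2)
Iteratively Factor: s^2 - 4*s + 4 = (s - 2)*(s - 2)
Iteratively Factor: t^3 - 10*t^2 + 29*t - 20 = (t - 4)*(t^2 - 6*t + 5) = (t - 4)*(t - 1)*(t - 5)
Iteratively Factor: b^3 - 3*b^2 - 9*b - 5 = (b - 5)*(b^2 + 2*b + 1) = (b - 5)*(b + 1)*(b + 1)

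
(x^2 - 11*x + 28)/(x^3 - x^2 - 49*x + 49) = (x - 4)/(x^2 + 6*x - 7)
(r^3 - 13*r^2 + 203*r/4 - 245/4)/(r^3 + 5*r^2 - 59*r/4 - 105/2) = (2*r^2 - 19*r + 35)/(2*r^2 + 17*r + 30)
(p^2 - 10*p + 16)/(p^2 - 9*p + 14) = (p - 8)/(p - 7)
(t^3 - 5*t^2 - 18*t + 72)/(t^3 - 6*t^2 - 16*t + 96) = (t - 3)/(t - 4)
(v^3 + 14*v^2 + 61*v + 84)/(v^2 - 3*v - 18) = (v^2 + 11*v + 28)/(v - 6)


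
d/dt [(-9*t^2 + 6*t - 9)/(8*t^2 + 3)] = 6*(-8*t^2 + 15*t + 3)/(64*t^4 + 48*t^2 + 9)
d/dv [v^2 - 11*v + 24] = 2*v - 11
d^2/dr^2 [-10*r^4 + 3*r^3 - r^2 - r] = -120*r^2 + 18*r - 2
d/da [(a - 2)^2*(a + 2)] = (a - 2)*(3*a + 2)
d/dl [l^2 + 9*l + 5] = 2*l + 9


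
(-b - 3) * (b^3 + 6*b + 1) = -b^4 - 3*b^3 - 6*b^2 - 19*b - 3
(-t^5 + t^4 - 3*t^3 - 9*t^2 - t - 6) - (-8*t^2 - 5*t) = -t^5 + t^4 - 3*t^3 - t^2 + 4*t - 6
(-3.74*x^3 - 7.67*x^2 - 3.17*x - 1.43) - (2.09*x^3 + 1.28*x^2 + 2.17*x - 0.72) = -5.83*x^3 - 8.95*x^2 - 5.34*x - 0.71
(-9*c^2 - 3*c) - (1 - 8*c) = -9*c^2 + 5*c - 1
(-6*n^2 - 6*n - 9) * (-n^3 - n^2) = 6*n^5 + 12*n^4 + 15*n^3 + 9*n^2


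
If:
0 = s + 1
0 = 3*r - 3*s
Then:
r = -1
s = -1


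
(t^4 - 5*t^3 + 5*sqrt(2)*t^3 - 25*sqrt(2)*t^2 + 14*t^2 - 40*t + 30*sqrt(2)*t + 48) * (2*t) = 2*t^5 - 10*t^4 + 10*sqrt(2)*t^4 - 50*sqrt(2)*t^3 + 28*t^3 - 80*t^2 + 60*sqrt(2)*t^2 + 96*t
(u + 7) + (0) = u + 7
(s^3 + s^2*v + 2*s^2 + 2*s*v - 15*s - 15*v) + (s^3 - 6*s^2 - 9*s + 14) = 2*s^3 + s^2*v - 4*s^2 + 2*s*v - 24*s - 15*v + 14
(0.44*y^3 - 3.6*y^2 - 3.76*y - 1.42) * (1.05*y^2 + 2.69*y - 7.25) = 0.462*y^5 - 2.5964*y^4 - 16.822*y^3 + 14.4946*y^2 + 23.4402*y + 10.295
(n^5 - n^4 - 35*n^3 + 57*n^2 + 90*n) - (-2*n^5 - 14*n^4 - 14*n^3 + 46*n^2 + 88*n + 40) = 3*n^5 + 13*n^4 - 21*n^3 + 11*n^2 + 2*n - 40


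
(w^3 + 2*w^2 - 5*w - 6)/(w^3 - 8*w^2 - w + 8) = (w^2 + w - 6)/(w^2 - 9*w + 8)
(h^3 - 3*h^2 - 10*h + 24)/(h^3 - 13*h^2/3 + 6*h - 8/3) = 3*(h^2 - h - 12)/(3*h^2 - 7*h + 4)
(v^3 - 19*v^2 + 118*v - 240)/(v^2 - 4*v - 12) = (v^2 - 13*v + 40)/(v + 2)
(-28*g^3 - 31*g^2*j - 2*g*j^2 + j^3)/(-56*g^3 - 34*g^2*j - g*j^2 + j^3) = (g + j)/(2*g + j)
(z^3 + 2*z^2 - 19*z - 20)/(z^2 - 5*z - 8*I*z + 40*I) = (z^3 + 2*z^2 - 19*z - 20)/(z^2 - 5*z - 8*I*z + 40*I)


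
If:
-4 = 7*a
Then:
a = -4/7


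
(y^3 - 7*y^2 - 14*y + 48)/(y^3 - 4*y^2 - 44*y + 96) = (y + 3)/(y + 6)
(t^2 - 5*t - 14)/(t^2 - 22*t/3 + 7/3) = 3*(t + 2)/(3*t - 1)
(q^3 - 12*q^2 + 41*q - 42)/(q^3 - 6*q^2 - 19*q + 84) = (q - 2)/(q + 4)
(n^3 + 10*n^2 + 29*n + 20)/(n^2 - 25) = (n^2 + 5*n + 4)/(n - 5)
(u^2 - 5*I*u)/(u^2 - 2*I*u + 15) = u/(u + 3*I)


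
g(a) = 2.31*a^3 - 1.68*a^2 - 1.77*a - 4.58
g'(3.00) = 50.52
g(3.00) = 37.36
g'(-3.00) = 70.68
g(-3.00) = -76.76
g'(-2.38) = 45.48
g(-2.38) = -41.03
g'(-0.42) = 0.86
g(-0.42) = -4.30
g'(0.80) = -0.02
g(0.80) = -5.89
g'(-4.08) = 127.30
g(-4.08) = -182.21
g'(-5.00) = 188.28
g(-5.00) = -326.48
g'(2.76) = 41.75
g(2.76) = 26.30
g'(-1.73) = 24.78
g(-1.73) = -18.51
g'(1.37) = 6.63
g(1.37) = -4.22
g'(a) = 6.93*a^2 - 3.36*a - 1.77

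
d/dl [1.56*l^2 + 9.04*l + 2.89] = 3.12*l + 9.04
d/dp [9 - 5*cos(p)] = 5*sin(p)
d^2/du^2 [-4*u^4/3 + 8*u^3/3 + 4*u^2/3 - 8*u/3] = -16*u^2 + 16*u + 8/3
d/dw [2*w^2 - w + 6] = 4*w - 1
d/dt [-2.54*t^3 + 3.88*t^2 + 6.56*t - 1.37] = -7.62*t^2 + 7.76*t + 6.56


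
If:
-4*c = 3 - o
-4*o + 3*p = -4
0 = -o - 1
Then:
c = -1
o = -1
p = -8/3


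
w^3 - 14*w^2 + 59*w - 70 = (w - 7)*(w - 5)*(w - 2)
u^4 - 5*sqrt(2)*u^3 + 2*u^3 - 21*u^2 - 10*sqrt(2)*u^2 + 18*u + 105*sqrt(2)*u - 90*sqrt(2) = (u - 3)*(u - 1)*(u + 6)*(u - 5*sqrt(2))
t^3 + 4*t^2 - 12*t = t*(t - 2)*(t + 6)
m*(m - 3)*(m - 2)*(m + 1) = m^4 - 4*m^3 + m^2 + 6*m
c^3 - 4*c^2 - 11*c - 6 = (c - 6)*(c + 1)^2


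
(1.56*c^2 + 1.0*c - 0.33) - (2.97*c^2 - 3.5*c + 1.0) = -1.41*c^2 + 4.5*c - 1.33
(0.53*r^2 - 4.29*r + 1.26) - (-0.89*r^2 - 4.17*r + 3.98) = 1.42*r^2 - 0.12*r - 2.72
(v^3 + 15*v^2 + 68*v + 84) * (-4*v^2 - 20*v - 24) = -4*v^5 - 80*v^4 - 596*v^3 - 2056*v^2 - 3312*v - 2016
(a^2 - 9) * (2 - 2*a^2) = -2*a^4 + 20*a^2 - 18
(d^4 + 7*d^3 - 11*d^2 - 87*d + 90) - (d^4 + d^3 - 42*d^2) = 6*d^3 + 31*d^2 - 87*d + 90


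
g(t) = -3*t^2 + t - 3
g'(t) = 1 - 6*t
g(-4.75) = -75.44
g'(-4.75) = 29.50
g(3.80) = -42.52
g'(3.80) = -21.80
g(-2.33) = -21.62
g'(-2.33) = 14.98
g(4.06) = -48.39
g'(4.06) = -23.36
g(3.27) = -31.81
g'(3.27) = -18.62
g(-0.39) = -3.85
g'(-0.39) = 3.34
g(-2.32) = -21.47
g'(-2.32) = 14.92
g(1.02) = -5.10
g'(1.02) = -5.12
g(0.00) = -3.00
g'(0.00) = 1.00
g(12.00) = -423.00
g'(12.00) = -71.00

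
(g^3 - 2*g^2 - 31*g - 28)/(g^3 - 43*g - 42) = (g + 4)/(g + 6)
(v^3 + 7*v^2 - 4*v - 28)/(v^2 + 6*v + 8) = (v^2 + 5*v - 14)/(v + 4)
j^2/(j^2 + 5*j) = j/(j + 5)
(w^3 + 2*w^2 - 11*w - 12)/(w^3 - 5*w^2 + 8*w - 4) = (w^3 + 2*w^2 - 11*w - 12)/(w^3 - 5*w^2 + 8*w - 4)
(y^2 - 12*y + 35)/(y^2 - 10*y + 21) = (y - 5)/(y - 3)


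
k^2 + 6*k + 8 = (k + 2)*(k + 4)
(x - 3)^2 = x^2 - 6*x + 9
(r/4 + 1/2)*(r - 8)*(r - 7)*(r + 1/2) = r^4/4 - 25*r^3/8 + 39*r^2/8 + 125*r/4 + 14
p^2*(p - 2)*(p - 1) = p^4 - 3*p^3 + 2*p^2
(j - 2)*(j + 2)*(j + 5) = j^3 + 5*j^2 - 4*j - 20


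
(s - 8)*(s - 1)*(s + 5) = s^3 - 4*s^2 - 37*s + 40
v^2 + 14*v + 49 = (v + 7)^2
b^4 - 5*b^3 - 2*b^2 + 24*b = b*(b - 4)*(b - 3)*(b + 2)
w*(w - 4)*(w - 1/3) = w^3 - 13*w^2/3 + 4*w/3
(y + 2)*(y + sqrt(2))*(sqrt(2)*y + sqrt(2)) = sqrt(2)*y^3 + 2*y^2 + 3*sqrt(2)*y^2 + 2*sqrt(2)*y + 6*y + 4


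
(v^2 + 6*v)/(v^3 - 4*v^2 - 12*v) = (v + 6)/(v^2 - 4*v - 12)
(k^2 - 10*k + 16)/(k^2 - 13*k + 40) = (k - 2)/(k - 5)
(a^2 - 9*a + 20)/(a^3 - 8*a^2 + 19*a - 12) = (a - 5)/(a^2 - 4*a + 3)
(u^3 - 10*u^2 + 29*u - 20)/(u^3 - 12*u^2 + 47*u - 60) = (u - 1)/(u - 3)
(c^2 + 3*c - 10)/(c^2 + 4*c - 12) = (c + 5)/(c + 6)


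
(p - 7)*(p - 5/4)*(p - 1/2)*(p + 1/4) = p^4 - 17*p^3/2 + 171*p^2/16 - 37*p/32 - 35/32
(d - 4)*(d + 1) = d^2 - 3*d - 4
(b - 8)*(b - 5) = b^2 - 13*b + 40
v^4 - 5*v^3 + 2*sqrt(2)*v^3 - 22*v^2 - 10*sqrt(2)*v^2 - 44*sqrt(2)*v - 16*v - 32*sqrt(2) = (v - 8)*(v + 1)*(v + 2)*(v + 2*sqrt(2))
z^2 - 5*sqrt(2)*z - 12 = (z - 6*sqrt(2))*(z + sqrt(2))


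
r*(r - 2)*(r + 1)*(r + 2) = r^4 + r^3 - 4*r^2 - 4*r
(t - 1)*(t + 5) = t^2 + 4*t - 5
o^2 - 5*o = o*(o - 5)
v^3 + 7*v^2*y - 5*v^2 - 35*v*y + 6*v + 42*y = (v - 3)*(v - 2)*(v + 7*y)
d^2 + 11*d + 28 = (d + 4)*(d + 7)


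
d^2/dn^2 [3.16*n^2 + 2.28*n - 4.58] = 6.32000000000000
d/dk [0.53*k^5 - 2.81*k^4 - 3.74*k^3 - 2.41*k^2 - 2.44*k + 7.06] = 2.65*k^4 - 11.24*k^3 - 11.22*k^2 - 4.82*k - 2.44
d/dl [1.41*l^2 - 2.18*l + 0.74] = 2.82*l - 2.18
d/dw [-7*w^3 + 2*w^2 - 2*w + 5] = -21*w^2 + 4*w - 2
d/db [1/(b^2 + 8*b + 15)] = 2*(-b - 4)/(b^2 + 8*b + 15)^2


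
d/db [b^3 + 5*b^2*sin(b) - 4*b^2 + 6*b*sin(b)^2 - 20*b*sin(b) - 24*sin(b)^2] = 5*b^2*cos(b) + 3*b^2 + 10*b*sin(b) + 6*b*sin(2*b) - 20*b*cos(b) - 8*b + 6*sin(b)^2 - 20*sin(b) - 24*sin(2*b)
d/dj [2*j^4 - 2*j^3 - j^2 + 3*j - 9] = 8*j^3 - 6*j^2 - 2*j + 3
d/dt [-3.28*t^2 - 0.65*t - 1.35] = -6.56*t - 0.65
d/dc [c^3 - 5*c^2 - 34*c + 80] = 3*c^2 - 10*c - 34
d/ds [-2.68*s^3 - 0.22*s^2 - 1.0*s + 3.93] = -8.04*s^2 - 0.44*s - 1.0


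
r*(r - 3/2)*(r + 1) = r^3 - r^2/2 - 3*r/2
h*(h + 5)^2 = h^3 + 10*h^2 + 25*h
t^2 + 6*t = t*(t + 6)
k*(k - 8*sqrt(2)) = k^2 - 8*sqrt(2)*k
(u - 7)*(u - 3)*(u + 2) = u^3 - 8*u^2 + u + 42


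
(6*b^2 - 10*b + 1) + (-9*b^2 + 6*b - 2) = -3*b^2 - 4*b - 1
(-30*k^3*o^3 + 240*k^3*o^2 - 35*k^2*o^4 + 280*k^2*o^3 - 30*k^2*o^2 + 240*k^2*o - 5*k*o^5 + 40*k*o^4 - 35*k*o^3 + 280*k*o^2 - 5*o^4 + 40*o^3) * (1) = -30*k^3*o^3 + 240*k^3*o^2 - 35*k^2*o^4 + 280*k^2*o^3 - 30*k^2*o^2 + 240*k^2*o - 5*k*o^5 + 40*k*o^4 - 35*k*o^3 + 280*k*o^2 - 5*o^4 + 40*o^3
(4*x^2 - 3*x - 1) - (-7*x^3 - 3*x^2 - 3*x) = 7*x^3 + 7*x^2 - 1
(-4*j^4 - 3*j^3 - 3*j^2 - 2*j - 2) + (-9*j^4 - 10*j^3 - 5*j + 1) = -13*j^4 - 13*j^3 - 3*j^2 - 7*j - 1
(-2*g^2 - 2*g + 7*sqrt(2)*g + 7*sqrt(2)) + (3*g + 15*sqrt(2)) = -2*g^2 + g + 7*sqrt(2)*g + 22*sqrt(2)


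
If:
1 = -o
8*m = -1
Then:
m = -1/8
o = -1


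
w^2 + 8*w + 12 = (w + 2)*(w + 6)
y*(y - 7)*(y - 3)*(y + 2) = y^4 - 8*y^3 + y^2 + 42*y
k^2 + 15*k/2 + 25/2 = (k + 5/2)*(k + 5)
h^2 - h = h*(h - 1)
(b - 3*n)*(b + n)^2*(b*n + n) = b^4*n - b^3*n^2 + b^3*n - 5*b^2*n^3 - b^2*n^2 - 3*b*n^4 - 5*b*n^3 - 3*n^4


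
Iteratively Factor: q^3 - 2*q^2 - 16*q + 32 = (q - 4)*(q^2 + 2*q - 8) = (q - 4)*(q - 2)*(q + 4)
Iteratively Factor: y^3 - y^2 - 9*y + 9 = (y + 3)*(y^2 - 4*y + 3) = (y - 1)*(y + 3)*(y - 3)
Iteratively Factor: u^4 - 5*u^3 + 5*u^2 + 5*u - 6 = (u - 1)*(u^3 - 4*u^2 + u + 6) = (u - 2)*(u - 1)*(u^2 - 2*u - 3) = (u - 3)*(u - 2)*(u - 1)*(u + 1)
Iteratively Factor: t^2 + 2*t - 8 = (t + 4)*(t - 2)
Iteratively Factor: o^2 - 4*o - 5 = (o + 1)*(o - 5)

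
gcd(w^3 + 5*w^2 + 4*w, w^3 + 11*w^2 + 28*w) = w^2 + 4*w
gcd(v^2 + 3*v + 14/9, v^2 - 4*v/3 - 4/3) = v + 2/3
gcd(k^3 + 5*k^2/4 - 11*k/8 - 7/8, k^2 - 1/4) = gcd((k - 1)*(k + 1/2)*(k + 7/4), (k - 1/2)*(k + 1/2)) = k + 1/2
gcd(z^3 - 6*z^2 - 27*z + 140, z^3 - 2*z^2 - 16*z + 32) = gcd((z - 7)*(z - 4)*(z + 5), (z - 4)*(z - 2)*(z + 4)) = z - 4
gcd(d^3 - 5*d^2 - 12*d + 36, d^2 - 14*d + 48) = d - 6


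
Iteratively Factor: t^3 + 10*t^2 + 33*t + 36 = (t + 4)*(t^2 + 6*t + 9) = (t + 3)*(t + 4)*(t + 3)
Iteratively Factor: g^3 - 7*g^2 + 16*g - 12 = (g - 2)*(g^2 - 5*g + 6) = (g - 3)*(g - 2)*(g - 2)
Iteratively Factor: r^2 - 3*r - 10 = (r - 5)*(r + 2)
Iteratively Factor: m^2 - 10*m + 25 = (m - 5)*(m - 5)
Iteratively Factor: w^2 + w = (w)*(w + 1)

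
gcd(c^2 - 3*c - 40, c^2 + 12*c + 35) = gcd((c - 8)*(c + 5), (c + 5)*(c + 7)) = c + 5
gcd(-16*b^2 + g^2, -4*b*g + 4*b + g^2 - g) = 4*b - g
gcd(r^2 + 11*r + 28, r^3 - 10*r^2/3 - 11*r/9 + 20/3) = 1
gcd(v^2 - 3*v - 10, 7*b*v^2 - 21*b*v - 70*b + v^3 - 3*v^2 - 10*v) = v^2 - 3*v - 10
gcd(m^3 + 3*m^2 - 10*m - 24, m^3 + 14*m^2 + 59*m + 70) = m + 2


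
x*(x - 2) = x^2 - 2*x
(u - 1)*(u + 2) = u^2 + u - 2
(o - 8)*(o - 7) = o^2 - 15*o + 56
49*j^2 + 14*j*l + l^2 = (7*j + l)^2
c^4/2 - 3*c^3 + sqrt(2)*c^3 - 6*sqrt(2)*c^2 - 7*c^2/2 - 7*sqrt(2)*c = c*(c/2 + 1/2)*(c - 7)*(c + 2*sqrt(2))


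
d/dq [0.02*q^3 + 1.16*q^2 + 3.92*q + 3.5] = 0.06*q^2 + 2.32*q + 3.92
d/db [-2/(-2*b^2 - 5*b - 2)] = 2*(-4*b - 5)/(2*b^2 + 5*b + 2)^2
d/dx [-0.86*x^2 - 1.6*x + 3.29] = -1.72*x - 1.6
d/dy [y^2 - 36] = 2*y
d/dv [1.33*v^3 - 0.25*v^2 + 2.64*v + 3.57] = 3.99*v^2 - 0.5*v + 2.64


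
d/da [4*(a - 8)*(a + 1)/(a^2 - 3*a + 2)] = 8*(2*a^2 + 10*a - 19)/(a^4 - 6*a^3 + 13*a^2 - 12*a + 4)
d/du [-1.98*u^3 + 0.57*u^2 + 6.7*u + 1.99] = -5.94*u^2 + 1.14*u + 6.7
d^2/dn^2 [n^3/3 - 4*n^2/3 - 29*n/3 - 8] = 2*n - 8/3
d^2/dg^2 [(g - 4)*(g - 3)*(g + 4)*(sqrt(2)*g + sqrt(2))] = sqrt(2)*(12*g^2 - 12*g - 38)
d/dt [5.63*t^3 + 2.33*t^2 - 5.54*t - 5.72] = 16.89*t^2 + 4.66*t - 5.54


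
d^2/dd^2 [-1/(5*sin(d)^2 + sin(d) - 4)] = (100*sin(d)^3 - 85*sin(d)^2 + 16*sin(d) - 42)/((sin(d) + 1)^2*(5*sin(d) - 4)^3)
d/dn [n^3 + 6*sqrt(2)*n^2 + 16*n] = 3*n^2 + 12*sqrt(2)*n + 16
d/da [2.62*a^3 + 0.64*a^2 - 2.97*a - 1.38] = 7.86*a^2 + 1.28*a - 2.97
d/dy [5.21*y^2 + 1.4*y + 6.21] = 10.42*y + 1.4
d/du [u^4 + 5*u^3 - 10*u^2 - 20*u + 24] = 4*u^3 + 15*u^2 - 20*u - 20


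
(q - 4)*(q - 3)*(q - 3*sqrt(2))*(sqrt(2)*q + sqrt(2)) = sqrt(2)*q^4 - 6*sqrt(2)*q^3 - 6*q^3 + 5*sqrt(2)*q^2 + 36*q^2 - 30*q + 12*sqrt(2)*q - 72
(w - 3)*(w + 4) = w^2 + w - 12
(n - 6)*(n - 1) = n^2 - 7*n + 6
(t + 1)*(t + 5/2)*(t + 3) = t^3 + 13*t^2/2 + 13*t + 15/2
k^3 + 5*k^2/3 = k^2*(k + 5/3)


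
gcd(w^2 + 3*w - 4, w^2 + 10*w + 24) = w + 4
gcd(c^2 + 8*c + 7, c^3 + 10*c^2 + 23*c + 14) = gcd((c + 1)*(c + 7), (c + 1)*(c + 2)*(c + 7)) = c^2 + 8*c + 7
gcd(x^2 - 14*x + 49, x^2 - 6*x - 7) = x - 7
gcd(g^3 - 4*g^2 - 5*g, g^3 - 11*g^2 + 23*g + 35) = g^2 - 4*g - 5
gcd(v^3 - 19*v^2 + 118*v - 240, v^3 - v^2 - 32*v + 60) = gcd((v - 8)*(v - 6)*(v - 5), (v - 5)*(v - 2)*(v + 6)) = v - 5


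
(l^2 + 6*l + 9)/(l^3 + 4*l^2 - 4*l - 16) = (l^2 + 6*l + 9)/(l^3 + 4*l^2 - 4*l - 16)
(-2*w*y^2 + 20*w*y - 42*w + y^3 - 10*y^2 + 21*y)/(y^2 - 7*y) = -2*w + 6*w/y + y - 3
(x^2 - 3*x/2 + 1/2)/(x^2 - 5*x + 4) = (x - 1/2)/(x - 4)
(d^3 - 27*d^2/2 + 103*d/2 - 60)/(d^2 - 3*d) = d - 21/2 + 20/d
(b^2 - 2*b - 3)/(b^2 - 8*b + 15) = (b + 1)/(b - 5)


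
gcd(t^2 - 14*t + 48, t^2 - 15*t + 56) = t - 8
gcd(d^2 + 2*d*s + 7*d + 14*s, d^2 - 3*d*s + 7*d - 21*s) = d + 7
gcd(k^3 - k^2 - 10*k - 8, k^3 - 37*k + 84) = k - 4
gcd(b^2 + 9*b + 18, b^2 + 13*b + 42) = b + 6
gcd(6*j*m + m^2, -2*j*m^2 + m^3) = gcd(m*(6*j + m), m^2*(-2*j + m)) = m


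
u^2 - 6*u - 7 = (u - 7)*(u + 1)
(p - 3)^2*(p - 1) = p^3 - 7*p^2 + 15*p - 9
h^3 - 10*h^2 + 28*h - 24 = (h - 6)*(h - 2)^2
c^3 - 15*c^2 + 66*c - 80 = (c - 8)*(c - 5)*(c - 2)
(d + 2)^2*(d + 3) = d^3 + 7*d^2 + 16*d + 12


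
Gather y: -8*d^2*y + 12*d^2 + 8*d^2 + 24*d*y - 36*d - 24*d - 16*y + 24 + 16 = 20*d^2 - 60*d + y*(-8*d^2 + 24*d - 16) + 40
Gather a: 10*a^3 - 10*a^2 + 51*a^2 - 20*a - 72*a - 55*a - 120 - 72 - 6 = 10*a^3 + 41*a^2 - 147*a - 198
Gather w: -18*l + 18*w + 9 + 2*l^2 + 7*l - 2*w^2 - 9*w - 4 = 2*l^2 - 11*l - 2*w^2 + 9*w + 5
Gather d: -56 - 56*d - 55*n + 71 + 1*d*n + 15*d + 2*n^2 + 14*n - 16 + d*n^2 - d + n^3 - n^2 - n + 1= d*(n^2 + n - 42) + n^3 + n^2 - 42*n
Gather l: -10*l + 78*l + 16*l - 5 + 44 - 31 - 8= 84*l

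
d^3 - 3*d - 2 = (d - 2)*(d + 1)^2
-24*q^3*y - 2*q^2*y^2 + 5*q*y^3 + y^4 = y*(-2*q + y)*(3*q + y)*(4*q + y)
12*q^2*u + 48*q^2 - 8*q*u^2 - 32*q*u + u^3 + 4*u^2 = (-6*q + u)*(-2*q + u)*(u + 4)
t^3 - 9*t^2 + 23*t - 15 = (t - 5)*(t - 3)*(t - 1)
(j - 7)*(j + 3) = j^2 - 4*j - 21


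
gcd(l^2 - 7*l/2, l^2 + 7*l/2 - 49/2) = l - 7/2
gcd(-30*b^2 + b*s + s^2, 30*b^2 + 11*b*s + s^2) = 6*b + s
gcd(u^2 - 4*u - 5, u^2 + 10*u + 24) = 1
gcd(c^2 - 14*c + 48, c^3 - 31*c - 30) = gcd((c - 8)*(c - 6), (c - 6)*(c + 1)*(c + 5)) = c - 6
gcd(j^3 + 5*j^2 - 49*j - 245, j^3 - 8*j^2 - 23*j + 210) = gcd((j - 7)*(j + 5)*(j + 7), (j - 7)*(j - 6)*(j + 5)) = j^2 - 2*j - 35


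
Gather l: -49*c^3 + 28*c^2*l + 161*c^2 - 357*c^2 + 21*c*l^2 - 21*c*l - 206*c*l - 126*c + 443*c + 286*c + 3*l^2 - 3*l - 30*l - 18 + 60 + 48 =-49*c^3 - 196*c^2 + 603*c + l^2*(21*c + 3) + l*(28*c^2 - 227*c - 33) + 90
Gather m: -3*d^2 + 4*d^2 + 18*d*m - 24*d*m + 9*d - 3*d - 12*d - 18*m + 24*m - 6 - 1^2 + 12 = d^2 - 6*d + m*(6 - 6*d) + 5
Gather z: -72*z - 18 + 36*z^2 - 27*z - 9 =36*z^2 - 99*z - 27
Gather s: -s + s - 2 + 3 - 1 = 0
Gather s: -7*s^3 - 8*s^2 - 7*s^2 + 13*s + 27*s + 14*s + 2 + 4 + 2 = -7*s^3 - 15*s^2 + 54*s + 8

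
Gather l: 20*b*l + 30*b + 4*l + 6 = 30*b + l*(20*b + 4) + 6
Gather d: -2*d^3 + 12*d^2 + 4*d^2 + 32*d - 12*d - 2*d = -2*d^3 + 16*d^2 + 18*d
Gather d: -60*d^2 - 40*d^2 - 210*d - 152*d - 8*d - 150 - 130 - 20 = -100*d^2 - 370*d - 300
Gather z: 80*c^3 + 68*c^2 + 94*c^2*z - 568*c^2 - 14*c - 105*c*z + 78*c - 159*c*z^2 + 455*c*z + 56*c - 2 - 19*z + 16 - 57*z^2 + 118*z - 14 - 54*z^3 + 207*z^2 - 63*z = 80*c^3 - 500*c^2 + 120*c - 54*z^3 + z^2*(150 - 159*c) + z*(94*c^2 + 350*c + 36)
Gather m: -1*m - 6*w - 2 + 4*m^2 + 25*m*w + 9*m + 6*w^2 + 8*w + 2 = 4*m^2 + m*(25*w + 8) + 6*w^2 + 2*w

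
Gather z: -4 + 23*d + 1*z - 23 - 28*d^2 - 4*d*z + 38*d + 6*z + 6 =-28*d^2 + 61*d + z*(7 - 4*d) - 21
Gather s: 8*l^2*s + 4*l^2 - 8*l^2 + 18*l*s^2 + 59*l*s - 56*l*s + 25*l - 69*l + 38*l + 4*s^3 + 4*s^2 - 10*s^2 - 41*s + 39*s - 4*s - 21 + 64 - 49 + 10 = -4*l^2 - 6*l + 4*s^3 + s^2*(18*l - 6) + s*(8*l^2 + 3*l - 6) + 4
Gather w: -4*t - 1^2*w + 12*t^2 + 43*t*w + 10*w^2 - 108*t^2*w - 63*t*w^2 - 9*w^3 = 12*t^2 - 4*t - 9*w^3 + w^2*(10 - 63*t) + w*(-108*t^2 + 43*t - 1)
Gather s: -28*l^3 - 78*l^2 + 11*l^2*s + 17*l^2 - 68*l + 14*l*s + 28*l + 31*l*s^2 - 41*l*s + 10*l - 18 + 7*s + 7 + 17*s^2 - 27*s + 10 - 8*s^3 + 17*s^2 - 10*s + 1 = -28*l^3 - 61*l^2 - 30*l - 8*s^3 + s^2*(31*l + 34) + s*(11*l^2 - 27*l - 30)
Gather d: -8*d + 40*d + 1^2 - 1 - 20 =32*d - 20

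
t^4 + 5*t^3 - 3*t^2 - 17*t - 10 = (t - 2)*(t + 1)^2*(t + 5)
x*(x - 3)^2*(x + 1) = x^4 - 5*x^3 + 3*x^2 + 9*x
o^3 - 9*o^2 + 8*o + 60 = (o - 6)*(o - 5)*(o + 2)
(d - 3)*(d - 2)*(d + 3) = d^3 - 2*d^2 - 9*d + 18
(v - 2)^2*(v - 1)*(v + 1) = v^4 - 4*v^3 + 3*v^2 + 4*v - 4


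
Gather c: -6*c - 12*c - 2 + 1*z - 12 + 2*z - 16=-18*c + 3*z - 30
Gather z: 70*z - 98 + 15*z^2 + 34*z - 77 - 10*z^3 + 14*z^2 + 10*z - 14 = -10*z^3 + 29*z^2 + 114*z - 189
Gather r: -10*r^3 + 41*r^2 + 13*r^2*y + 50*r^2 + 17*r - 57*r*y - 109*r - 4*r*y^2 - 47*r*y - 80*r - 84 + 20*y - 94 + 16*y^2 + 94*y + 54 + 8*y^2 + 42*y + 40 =-10*r^3 + r^2*(13*y + 91) + r*(-4*y^2 - 104*y - 172) + 24*y^2 + 156*y - 84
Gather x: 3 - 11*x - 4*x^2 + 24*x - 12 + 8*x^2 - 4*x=4*x^2 + 9*x - 9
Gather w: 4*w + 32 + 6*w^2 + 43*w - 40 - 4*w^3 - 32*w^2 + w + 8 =-4*w^3 - 26*w^2 + 48*w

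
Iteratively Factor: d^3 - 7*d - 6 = (d + 1)*(d^2 - d - 6) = (d - 3)*(d + 1)*(d + 2)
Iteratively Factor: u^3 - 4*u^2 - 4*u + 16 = (u + 2)*(u^2 - 6*u + 8) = (u - 4)*(u + 2)*(u - 2)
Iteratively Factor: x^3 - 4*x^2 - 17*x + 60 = (x - 3)*(x^2 - x - 20) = (x - 3)*(x + 4)*(x - 5)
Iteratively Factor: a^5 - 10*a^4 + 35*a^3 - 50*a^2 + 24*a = (a - 1)*(a^4 - 9*a^3 + 26*a^2 - 24*a) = a*(a - 1)*(a^3 - 9*a^2 + 26*a - 24) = a*(a - 4)*(a - 1)*(a^2 - 5*a + 6) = a*(a - 4)*(a - 3)*(a - 1)*(a - 2)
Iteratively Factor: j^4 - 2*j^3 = (j)*(j^3 - 2*j^2) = j^2*(j^2 - 2*j) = j^3*(j - 2)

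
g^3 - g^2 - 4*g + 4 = (g - 2)*(g - 1)*(g + 2)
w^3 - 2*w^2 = w^2*(w - 2)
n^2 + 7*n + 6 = (n + 1)*(n + 6)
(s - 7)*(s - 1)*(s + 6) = s^3 - 2*s^2 - 41*s + 42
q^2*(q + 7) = q^3 + 7*q^2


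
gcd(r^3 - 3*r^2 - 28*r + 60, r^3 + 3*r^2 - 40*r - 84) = r - 6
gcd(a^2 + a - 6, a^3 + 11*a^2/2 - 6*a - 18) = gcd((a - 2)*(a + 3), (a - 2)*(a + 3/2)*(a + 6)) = a - 2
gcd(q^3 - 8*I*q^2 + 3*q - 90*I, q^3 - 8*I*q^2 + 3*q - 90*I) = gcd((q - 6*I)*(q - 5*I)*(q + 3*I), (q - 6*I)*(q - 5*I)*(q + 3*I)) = q^3 - 8*I*q^2 + 3*q - 90*I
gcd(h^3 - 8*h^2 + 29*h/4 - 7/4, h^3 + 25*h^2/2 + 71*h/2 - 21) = h - 1/2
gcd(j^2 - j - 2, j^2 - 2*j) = j - 2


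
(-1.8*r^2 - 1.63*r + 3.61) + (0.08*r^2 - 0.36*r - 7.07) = -1.72*r^2 - 1.99*r - 3.46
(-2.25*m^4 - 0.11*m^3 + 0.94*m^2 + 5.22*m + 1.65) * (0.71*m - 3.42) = -1.5975*m^5 + 7.6169*m^4 + 1.0436*m^3 + 0.4914*m^2 - 16.6809*m - 5.643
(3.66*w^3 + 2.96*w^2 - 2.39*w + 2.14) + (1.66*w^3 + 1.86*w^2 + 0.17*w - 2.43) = 5.32*w^3 + 4.82*w^2 - 2.22*w - 0.29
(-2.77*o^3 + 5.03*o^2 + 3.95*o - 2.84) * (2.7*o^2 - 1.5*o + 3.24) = -7.479*o^5 + 17.736*o^4 - 5.8548*o^3 + 2.7042*o^2 + 17.058*o - 9.2016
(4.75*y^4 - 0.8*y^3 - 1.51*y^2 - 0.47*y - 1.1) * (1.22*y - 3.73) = 5.795*y^5 - 18.6935*y^4 + 1.1418*y^3 + 5.0589*y^2 + 0.4111*y + 4.103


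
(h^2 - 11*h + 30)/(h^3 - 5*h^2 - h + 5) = (h - 6)/(h^2 - 1)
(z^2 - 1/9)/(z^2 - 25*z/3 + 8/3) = (z + 1/3)/(z - 8)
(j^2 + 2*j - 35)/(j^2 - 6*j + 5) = (j + 7)/(j - 1)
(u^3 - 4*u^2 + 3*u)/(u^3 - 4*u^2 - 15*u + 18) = u*(u - 3)/(u^2 - 3*u - 18)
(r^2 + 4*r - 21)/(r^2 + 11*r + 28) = (r - 3)/(r + 4)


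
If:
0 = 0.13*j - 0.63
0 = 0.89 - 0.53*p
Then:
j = 4.85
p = 1.68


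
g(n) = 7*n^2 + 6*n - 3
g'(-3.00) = -36.00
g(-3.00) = 42.00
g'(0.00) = 6.00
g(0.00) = -3.00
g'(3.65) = 57.10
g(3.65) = 112.16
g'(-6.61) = -86.54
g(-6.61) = 263.18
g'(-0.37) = 0.82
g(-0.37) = -4.26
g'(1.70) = 29.80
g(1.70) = 27.43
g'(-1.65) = -17.10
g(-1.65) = 6.16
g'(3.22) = 51.08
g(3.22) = 88.90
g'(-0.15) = 3.90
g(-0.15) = -3.74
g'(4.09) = 63.26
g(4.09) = 138.64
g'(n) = 14*n + 6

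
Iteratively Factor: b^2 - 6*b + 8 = (b - 2)*(b - 4)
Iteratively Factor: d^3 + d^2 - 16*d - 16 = (d + 1)*(d^2 - 16) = (d - 4)*(d + 1)*(d + 4)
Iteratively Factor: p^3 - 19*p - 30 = (p + 2)*(p^2 - 2*p - 15) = (p + 2)*(p + 3)*(p - 5)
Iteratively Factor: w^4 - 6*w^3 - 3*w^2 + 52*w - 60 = (w + 3)*(w^3 - 9*w^2 + 24*w - 20) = (w - 2)*(w + 3)*(w^2 - 7*w + 10) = (w - 5)*(w - 2)*(w + 3)*(w - 2)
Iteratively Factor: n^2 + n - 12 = (n + 4)*(n - 3)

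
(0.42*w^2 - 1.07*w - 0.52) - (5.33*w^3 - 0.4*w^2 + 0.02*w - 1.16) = -5.33*w^3 + 0.82*w^2 - 1.09*w + 0.64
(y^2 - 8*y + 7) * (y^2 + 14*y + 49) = y^4 + 6*y^3 - 56*y^2 - 294*y + 343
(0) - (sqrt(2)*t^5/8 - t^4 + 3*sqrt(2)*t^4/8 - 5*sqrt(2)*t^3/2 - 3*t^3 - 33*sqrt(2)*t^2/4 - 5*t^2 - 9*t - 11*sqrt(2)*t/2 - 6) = -sqrt(2)*t^5/8 - 3*sqrt(2)*t^4/8 + t^4 + 3*t^3 + 5*sqrt(2)*t^3/2 + 5*t^2 + 33*sqrt(2)*t^2/4 + 11*sqrt(2)*t/2 + 9*t + 6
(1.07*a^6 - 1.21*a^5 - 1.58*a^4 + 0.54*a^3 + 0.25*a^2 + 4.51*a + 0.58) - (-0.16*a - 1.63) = 1.07*a^6 - 1.21*a^5 - 1.58*a^4 + 0.54*a^3 + 0.25*a^2 + 4.67*a + 2.21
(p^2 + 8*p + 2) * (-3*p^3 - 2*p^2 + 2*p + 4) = -3*p^5 - 26*p^4 - 20*p^3 + 16*p^2 + 36*p + 8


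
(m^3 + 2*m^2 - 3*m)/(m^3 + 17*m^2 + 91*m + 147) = m*(m - 1)/(m^2 + 14*m + 49)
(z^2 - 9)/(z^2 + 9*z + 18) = (z - 3)/(z + 6)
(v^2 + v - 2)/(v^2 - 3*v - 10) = (v - 1)/(v - 5)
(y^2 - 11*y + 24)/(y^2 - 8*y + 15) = (y - 8)/(y - 5)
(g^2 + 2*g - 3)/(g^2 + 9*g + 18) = (g - 1)/(g + 6)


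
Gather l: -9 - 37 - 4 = -50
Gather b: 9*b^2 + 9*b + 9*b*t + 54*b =9*b^2 + b*(9*t + 63)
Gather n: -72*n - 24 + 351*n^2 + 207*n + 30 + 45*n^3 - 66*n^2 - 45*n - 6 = 45*n^3 + 285*n^2 + 90*n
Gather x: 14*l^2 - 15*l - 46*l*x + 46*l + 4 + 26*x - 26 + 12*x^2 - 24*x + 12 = 14*l^2 + 31*l + 12*x^2 + x*(2 - 46*l) - 10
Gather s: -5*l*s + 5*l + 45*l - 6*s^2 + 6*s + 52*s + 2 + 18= 50*l - 6*s^2 + s*(58 - 5*l) + 20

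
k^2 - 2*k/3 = k*(k - 2/3)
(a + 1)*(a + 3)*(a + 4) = a^3 + 8*a^2 + 19*a + 12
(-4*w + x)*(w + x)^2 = -4*w^3 - 7*w^2*x - 2*w*x^2 + x^3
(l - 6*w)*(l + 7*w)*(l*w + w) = l^3*w + l^2*w^2 + l^2*w - 42*l*w^3 + l*w^2 - 42*w^3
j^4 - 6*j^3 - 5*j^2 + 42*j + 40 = (j - 5)*(j - 4)*(j + 1)*(j + 2)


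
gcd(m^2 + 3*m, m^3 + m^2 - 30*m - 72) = m + 3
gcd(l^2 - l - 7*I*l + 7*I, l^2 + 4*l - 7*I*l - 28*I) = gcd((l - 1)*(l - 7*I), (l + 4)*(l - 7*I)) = l - 7*I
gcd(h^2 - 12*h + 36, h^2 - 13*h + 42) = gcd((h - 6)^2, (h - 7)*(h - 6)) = h - 6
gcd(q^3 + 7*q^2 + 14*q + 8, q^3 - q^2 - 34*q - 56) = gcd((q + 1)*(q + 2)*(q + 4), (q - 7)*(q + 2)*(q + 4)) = q^2 + 6*q + 8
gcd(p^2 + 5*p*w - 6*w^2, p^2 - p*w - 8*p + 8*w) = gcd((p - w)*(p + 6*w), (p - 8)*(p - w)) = p - w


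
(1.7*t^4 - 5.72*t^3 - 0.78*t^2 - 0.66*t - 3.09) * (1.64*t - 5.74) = 2.788*t^5 - 19.1388*t^4 + 31.5536*t^3 + 3.3948*t^2 - 1.2792*t + 17.7366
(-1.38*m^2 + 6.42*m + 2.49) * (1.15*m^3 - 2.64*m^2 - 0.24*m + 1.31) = -1.587*m^5 + 11.0262*m^4 - 13.7541*m^3 - 9.9222*m^2 + 7.8126*m + 3.2619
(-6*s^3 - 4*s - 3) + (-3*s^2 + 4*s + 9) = -6*s^3 - 3*s^2 + 6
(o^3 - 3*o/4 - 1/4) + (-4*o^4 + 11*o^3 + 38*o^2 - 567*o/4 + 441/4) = -4*o^4 + 12*o^3 + 38*o^2 - 285*o/2 + 110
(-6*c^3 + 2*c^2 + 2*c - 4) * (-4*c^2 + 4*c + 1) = 24*c^5 - 32*c^4 - 6*c^3 + 26*c^2 - 14*c - 4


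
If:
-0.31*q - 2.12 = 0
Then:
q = -6.84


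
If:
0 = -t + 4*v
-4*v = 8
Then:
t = -8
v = -2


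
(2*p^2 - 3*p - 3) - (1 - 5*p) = 2*p^2 + 2*p - 4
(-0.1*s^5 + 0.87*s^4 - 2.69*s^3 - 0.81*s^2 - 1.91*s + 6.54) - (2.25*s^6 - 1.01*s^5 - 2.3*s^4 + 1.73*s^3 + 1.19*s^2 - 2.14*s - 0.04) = -2.25*s^6 + 0.91*s^5 + 3.17*s^4 - 4.42*s^3 - 2.0*s^2 + 0.23*s + 6.58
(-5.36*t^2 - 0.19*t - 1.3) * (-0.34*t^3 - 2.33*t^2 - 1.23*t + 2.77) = 1.8224*t^5 + 12.5534*t^4 + 7.4775*t^3 - 11.5845*t^2 + 1.0727*t - 3.601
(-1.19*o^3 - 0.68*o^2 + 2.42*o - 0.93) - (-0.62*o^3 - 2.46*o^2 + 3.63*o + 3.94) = -0.57*o^3 + 1.78*o^2 - 1.21*o - 4.87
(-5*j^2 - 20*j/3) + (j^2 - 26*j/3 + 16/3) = -4*j^2 - 46*j/3 + 16/3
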